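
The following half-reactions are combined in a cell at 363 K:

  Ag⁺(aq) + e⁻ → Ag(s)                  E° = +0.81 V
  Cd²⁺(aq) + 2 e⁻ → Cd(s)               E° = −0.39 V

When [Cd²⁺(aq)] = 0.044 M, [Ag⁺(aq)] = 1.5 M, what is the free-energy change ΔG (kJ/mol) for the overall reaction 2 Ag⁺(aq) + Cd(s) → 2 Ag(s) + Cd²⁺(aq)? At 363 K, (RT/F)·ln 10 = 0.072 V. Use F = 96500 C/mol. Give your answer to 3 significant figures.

−243 kJ/mol

E°cell = +0.81 − (−0.39) = +1.20 V; the balanced reaction transfers n = 2 electrons.
Here Q = [Cd²⁺(aq)] / [Ag⁺(aq)]^2 = 0.0196 (log Q = −1.709), giving E = +1.20 − (0.072/2)·(−1.709) = +1.2615 V.
ΔG = −nFE = −(2)(96500)(+1.2615) J/mol = −243 kJ/mol.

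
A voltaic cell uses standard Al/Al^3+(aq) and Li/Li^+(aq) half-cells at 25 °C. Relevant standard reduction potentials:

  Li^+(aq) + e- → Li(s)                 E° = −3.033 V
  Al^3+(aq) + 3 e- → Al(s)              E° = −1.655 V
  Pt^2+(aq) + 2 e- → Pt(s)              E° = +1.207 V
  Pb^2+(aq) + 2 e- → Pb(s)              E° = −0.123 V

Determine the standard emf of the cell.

+1.378 V

The Al³⁺/Al couple has the higher E°, so Al ion is reduced (cathode) and Li is oxidized (anode).
E°cell = E°(cathode) − E°(anode) = −1.655 − (−3.033) = +1.378 V.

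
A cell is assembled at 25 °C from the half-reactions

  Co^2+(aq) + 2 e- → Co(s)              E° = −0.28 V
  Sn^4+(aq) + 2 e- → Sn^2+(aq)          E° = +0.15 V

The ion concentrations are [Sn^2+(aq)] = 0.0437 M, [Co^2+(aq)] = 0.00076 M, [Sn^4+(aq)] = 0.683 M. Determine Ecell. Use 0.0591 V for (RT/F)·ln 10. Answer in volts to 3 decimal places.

Since E°(Sn⁴⁺/Sn²⁺) > E°(Co²⁺/Co), Sn⁴⁺/Sn²⁺ serves as the cathode.
E°cell = +0.15 − (−0.28) = +0.43 V, with n = 2 electrons transferred.
Balancing gives Sn^4+(aq) + Co(s) → Sn^2+(aq) + Co^2+(aq); hence Q = ([Sn^2+(aq)]·[Co^2+(aq)]) / [Sn^4+(aq)] = 4.86×10^−5 (log Q = −4.313).
E = E° − (0.0591/n)·log Q = +0.43 − (0.0591/2)(−4.313) = +0.557 V.

+0.557 V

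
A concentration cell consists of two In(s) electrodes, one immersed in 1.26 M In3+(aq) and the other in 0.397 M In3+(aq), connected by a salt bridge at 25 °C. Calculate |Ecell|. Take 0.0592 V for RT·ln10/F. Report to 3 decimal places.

0.010 V

For a concentration cell E°cell = 0, since both electrodes use the same couple.
The compartment with the higher In3+(aq) concentration (1.26 M) acts as the cathode; ions are reduced there and produced at the dilute (0.397 M) anode.
With n = 3, Ecell = −(0.0592/3)·log([dilute]/[conc]) = −(0.0592/3)·log(0.397/1.26) = +0.010 V.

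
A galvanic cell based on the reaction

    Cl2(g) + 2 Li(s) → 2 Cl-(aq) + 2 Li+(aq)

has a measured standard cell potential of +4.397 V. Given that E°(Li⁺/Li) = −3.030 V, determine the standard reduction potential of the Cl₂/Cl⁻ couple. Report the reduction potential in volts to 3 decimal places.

+1.367 V

In the reaction as written the Cl₂/Cl⁻ couple is reduced (cathode) and Li⁺/Li is oxidized (anode), so E°cell = E°(Cl₂/Cl⁻) − E°(Li⁺/Li).
E°(Cl₂/Cl⁻) = E°cell + E°(anode) = +4.397 + (−3.030) = +1.367 V.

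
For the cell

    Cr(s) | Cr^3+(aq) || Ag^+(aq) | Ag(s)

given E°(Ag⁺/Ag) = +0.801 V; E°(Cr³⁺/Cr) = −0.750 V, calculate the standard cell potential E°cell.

+1.551 V

By convention the left-hand electrode in cell notation is the anode (oxidation) and the right-hand electrode is the cathode (reduction).
E°cell = E°(right) − E°(left) = +0.801 − (−0.750) = +1.551 V.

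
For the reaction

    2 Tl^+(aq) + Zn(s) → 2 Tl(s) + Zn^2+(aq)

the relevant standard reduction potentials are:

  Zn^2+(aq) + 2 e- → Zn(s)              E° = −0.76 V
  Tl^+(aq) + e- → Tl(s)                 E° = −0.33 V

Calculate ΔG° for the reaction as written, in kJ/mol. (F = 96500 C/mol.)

−83.0 kJ/mol

In the reaction as written Tl^+(aq) is reduced, so the Tl⁺/Tl couple is the cathode and Zn²⁺/Zn is the anode.
E°cell = −0.33 − (−0.76) = +0.43 V; balancing electrons gives n = 2.
ΔG° = −nFE°cell = −(2)(96500)(+0.43) J/mol = −83.0 kJ/mol.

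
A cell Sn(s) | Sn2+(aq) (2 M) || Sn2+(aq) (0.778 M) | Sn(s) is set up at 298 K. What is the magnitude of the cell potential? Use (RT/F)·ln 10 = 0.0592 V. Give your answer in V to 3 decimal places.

For a concentration cell E°cell = 0, since both electrodes use the same couple.
The compartment with the higher Sn2+(aq) concentration (2 M) acts as the cathode; ions are reduced there and produced at the dilute (0.778 M) anode.
With n = 2, Ecell = −(0.0592/2)·log([dilute]/[conc]) = −(0.0592/2)·log(0.778/2) = +0.012 V.

0.012 V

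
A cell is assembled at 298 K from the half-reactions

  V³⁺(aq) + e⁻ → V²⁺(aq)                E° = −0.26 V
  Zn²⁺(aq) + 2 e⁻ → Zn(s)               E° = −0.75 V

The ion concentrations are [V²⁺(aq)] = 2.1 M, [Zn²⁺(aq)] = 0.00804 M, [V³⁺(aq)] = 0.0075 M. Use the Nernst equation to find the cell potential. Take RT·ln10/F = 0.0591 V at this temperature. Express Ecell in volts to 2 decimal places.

Since E°(V³⁺/V²⁺) > E°(Zn²⁺/Zn), V³⁺/V²⁺ serves as the cathode.
The standard potential is −0.26 − (−0.75) = +0.49 V and the balanced reaction transfers n = 2 electrons.
For the overall reaction 2 V³⁺(aq) + Zn(s) → 2 V²⁺(aq) + Zn²⁺(aq), Q = ([V²⁺(aq)]^2·[Zn²⁺(aq)]) / [V³⁺(aq)]^2 = 630, giving log Q = 2.800.
E = E° − (0.0591/n)·log Q = +0.49 − (0.0591/2)(2.800) = +0.41 V.

+0.41 V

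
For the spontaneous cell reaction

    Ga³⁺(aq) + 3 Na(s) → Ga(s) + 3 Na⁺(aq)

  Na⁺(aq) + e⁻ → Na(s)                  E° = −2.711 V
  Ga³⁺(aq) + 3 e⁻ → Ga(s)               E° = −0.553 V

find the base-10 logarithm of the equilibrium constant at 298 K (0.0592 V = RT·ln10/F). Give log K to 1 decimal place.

log K = 109.4

The Ga³⁺/Ga couple is reduced (cathode); E°cell = −0.553 − (−2.711) = +2.158 V with n = 3.
At equilibrium E = 0, so log K = nE°cell / 0.0592 = (3)(+2.158) / 0.0592 = 109.4.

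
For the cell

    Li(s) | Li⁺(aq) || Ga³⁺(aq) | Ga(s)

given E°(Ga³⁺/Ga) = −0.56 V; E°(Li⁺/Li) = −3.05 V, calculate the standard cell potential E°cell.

By convention the left-hand electrode in cell notation is the anode (oxidation) and the right-hand electrode is the cathode (reduction).
E°cell = E°(right) − E°(left) = −0.56 − (−3.05) = +2.49 V.

+2.49 V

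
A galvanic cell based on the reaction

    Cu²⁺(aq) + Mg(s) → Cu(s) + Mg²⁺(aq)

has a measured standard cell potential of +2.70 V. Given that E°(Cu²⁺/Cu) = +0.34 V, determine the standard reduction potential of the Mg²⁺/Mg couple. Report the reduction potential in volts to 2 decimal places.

In the reaction as written the Cu²⁺/Cu couple is reduced (cathode) and Mg²⁺/Mg is oxidized (anode), so E°cell = E°(Cu²⁺/Cu) − E°(Mg²⁺/Mg).
E°(Mg²⁺/Mg) = E°(cathode) − E°cell = +0.34 − (+2.70) = −2.36 V.

−2.36 V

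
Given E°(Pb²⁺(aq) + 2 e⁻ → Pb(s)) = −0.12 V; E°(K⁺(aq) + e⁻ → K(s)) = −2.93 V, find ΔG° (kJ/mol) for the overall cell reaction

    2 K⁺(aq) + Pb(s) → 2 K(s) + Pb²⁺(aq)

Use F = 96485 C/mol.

In the reaction as written K⁺(aq) is reduced, so the K⁺/K couple is the cathode and Pb²⁺/Pb is the anode.
E°cell = −2.93 − (−0.12) = −2.81 V; balancing electrons gives n = 2.
ΔG° = −nFE°cell = −(2)(96485)(−2.81) J/mol = +542 kJ/mol.

+542 kJ/mol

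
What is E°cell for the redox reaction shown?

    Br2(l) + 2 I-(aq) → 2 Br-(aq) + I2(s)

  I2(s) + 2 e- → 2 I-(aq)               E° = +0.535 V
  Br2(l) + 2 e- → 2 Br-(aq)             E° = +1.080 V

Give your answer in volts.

+0.545 V

Br2(l) gains electrons, so the Br₂/Br⁻ couple is the cathode; the I₂/I⁻ couple is the anode.
E°cell = E°(cathode) − E°(anode) = +1.080 − (+0.535) = +0.545 V.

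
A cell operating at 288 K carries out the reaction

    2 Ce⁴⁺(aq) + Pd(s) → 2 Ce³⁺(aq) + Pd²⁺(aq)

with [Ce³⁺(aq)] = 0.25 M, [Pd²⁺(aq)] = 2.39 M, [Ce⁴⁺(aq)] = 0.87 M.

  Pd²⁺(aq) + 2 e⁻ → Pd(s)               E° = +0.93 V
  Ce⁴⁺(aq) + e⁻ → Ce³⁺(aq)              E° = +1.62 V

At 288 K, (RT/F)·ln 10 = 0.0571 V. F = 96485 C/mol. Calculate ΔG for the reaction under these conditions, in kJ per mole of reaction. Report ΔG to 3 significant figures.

E°cell = +1.62 − (+0.93) = +0.69 V; the balanced reaction transfers n = 2 electrons.
Here Q = ([Ce³⁺(aq)]^2·[Pd²⁺(aq)]) / [Ce⁴⁺(aq)]^2 = 0.197 (log Q = −0.705), giving E = +0.69 − (0.0571/2)·(−0.705) = +0.7101 V.
ΔG = −nFE = −(2)(96485)(+0.7101) J/mol = −137 kJ/mol.

−137 kJ/mol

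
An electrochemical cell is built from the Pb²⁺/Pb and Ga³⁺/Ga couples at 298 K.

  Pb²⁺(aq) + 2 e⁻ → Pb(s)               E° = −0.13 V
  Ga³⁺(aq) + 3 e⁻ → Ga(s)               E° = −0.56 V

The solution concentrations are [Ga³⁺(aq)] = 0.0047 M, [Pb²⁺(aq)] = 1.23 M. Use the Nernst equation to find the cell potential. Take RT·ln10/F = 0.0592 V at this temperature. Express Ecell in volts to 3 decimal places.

Pb²⁺/Pb is reduced (cathode, E° = −0.13 V) and Ga³⁺/Ga is oxidized (anode).
E°cell = E°cat − E°an = −0.13 − (−0.56) = +0.43 V; n = 6.
For the overall reaction 3 Pb²⁺(aq) + 2 Ga(s) → 3 Pb(s) + 2 Ga³⁺(aq), Q = [Ga³⁺(aq)]^2 / [Pb²⁺(aq)]^3 = 1.19×10^−5, giving log Q = −4.926.
Applying E = E° − (RT ln10/nF)·log Q gives +0.43 − (0.0592/6)(−4.926) = +0.479 V.

+0.479 V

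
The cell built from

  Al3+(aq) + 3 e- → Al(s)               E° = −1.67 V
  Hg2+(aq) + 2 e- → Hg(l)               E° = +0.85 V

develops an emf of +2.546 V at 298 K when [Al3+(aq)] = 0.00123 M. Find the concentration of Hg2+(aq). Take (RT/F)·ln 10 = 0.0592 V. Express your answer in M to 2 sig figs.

With Hg²⁺/Hg at the cathode and Al³⁺/Al at the anode, E°cell = +0.85 − (−1.67) = +2.52 V (n = 6).
Rearranging E = E° − (0.0592/n)·log Q gives log Q = 6(+2.52 − (+2.546))/0.0592 = −2.635.
For 3 Hg2+(aq) + 2 Al(s) → 3 Hg(l) + 2 Al3+(aq), the reaction quotient is Q = [Al3+(aq)]^2 / [Hg2+(aq)]^3.
Substituting the known concentrations and solving, log [Hg2+(aq)] = −1.062 and [Hg2+(aq)] = 0.087 M.

0.087 M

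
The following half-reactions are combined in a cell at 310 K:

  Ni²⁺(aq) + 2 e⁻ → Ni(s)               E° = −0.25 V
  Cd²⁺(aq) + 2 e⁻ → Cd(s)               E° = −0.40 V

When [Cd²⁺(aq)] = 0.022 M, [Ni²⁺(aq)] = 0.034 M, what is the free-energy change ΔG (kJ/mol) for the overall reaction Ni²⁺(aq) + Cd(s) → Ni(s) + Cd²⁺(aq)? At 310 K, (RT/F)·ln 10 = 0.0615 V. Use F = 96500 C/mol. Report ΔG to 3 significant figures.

−30.1 kJ/mol

With Ni²⁺/Ni reduced at the cathode, E°cell = −0.25 − (−0.40) = +0.15 V and n = 2.
Q = [Cd²⁺(aq)] / [Ni²⁺(aq)] = 0.647, so log Q = −0.189 and E = +0.15 − (0.0615/2)(−0.189) = +0.1558 V.
ΔG = −nFE = −(2)(96500)(+0.1558) J/mol = −30.1 kJ/mol.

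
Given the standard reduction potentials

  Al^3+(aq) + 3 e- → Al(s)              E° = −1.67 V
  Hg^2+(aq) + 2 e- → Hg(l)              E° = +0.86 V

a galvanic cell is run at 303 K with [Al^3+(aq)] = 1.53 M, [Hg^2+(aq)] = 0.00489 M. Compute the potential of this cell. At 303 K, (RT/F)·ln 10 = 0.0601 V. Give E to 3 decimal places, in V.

The Hg²⁺/Hg couple has the more positive E°, so it is the cathode; Al³⁺/Al is the anode.
E°cell = E°cat − E°an = +0.86 − (−1.67) = +2.53 V; n = 6.
The balanced reaction is 3 Hg^2+(aq) + 2 Al(s) → 3 Hg(l) + 2 Al^3+(aq), so Q = [Al^3+(aq)]^2 / [Hg^2+(aq)]^3 = 2×10^7 and log Q = 7.301.
E = E° − (0.0601/n)·log Q = +2.53 − (0.0601/6)(7.301) = +2.457 V.

+2.457 V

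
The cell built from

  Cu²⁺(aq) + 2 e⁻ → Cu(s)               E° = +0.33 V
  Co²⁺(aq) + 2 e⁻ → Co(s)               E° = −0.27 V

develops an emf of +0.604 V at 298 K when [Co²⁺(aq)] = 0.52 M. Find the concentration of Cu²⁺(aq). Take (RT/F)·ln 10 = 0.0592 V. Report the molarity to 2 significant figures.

0.71 M

With Cu²⁺/Cu at the cathode and Co²⁺/Co at the anode, E°cell = +0.33 − (−0.27) = +0.60 V (n = 2).
From the Nernst equation, log Q = n(E° − E)/0.0592 = 2·(+0.60 − (+0.604))/0.0592 = −0.135.
The balanced reaction is Cu²⁺(aq) + Co(s) → Cu(s) + Co²⁺(aq), so Q = [Co²⁺(aq)] / [Cu²⁺(aq)].
Solving for the unknown gives log [Cu²⁺(aq)] = −0.149, so [Cu²⁺(aq)] ≈ 0.71 M.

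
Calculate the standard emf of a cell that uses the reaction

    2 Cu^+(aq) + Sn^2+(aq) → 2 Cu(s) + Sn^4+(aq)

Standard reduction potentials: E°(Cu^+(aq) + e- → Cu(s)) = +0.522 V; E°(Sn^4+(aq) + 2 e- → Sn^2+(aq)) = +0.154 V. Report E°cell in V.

+0.368 V

In the reaction as written, Cu^+(aq) is reduced (cathode) and Sn^4+(aq) is produced by oxidation at the anode.
E°cell = E°(cathode) − E°(anode) = +0.522 − (+0.154) = +0.368 V.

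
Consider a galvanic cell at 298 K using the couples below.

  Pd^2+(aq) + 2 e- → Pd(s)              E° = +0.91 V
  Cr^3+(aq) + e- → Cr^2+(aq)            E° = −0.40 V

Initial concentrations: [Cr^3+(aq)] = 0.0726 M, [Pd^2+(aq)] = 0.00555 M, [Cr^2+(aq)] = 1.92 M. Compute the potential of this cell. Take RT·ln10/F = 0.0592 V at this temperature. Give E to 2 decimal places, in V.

+1.33 V

Since E°(Pd²⁺/Pd) > E°(Cr³⁺/Cr²⁺), Pd²⁺/Pd serves as the cathode.
The standard potential is +0.91 − (−0.40) = +1.31 V and the balanced reaction transfers n = 2 electrons.
For the overall reaction Pd^2+(aq) + 2 Cr^2+(aq) → Pd(s) + 2 Cr^3+(aq), Q = [Cr^3+(aq)]^2 / ([Pd^2+(aq)]·[Cr^2+(aq)]^2) = 0.258, giving log Q = −0.589.
By the Nernst equation, E = +1.31 − (0.0592/2)·(−0.589) = +1.33 V.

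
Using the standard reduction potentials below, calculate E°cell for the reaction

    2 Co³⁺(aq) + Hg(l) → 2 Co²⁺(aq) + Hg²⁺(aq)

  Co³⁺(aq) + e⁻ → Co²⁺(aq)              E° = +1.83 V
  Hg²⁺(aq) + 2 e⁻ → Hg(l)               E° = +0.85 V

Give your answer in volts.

+0.98 V

In the reaction as written, Co³⁺(aq) is reduced (cathode) and Hg²⁺(aq) is produced by oxidation at the anode.
E°cell = E°(cathode) − E°(anode) = +1.83 − (+0.85) = +0.98 V.
The positive value indicates the reaction is spontaneous as written.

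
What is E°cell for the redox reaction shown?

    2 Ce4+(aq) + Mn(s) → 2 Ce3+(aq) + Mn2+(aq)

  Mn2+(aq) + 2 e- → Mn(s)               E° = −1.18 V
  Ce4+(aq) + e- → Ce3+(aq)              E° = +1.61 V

In the reaction as written, Ce4+(aq) is reduced (cathode) and Mn2+(aq) is produced by oxidation at the anode.
E°cell = E°(cathode) − E°(anode) = +1.61 − (−1.18) = +2.79 V.

+2.79 V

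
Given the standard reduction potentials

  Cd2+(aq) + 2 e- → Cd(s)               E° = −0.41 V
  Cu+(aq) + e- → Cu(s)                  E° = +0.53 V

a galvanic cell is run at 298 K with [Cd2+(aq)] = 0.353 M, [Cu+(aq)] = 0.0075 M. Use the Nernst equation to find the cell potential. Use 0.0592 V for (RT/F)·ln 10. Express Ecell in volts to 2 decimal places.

+0.83 V

Cu⁺/Cu is reduced (cathode, E° = +0.53 V) and Cd²⁺/Cd is oxidized (anode).
E°cell = +0.53 − (−0.41) = +0.94 V, with n = 2 electrons transferred.
The balanced reaction is 2 Cu+(aq) + Cd(s) → 2 Cu(s) + Cd2+(aq), so Q = [Cd2+(aq)] / [Cu+(aq)]^2 = 6.28×10^3 and log Q = 3.798.
Applying E = E° − (RT ln10/nF)·log Q gives +0.94 − (0.0592/2)(3.798) = +0.83 V.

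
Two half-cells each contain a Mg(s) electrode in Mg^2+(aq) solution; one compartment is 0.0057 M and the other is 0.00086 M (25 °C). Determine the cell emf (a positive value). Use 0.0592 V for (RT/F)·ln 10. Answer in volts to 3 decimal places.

For a concentration cell E°cell = 0, since both electrodes use the same couple.
The compartment with the higher Mg^2+(aq) concentration (0.0057 M) acts as the cathode; ions are reduced there and produced at the dilute (0.00086 M) anode.
With n = 2, Ecell = −(0.0592/2)·log([dilute]/[conc]) = −(0.0592/2)·log(0.00086/0.0057) = +0.024 V.

0.024 V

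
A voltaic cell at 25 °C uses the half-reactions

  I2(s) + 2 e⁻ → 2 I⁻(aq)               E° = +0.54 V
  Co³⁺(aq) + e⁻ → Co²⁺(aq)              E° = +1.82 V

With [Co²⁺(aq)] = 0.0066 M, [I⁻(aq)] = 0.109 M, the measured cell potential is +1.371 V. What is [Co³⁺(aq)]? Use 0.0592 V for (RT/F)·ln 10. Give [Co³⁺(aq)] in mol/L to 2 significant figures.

With Co³⁺/Co²⁺ at the cathode and I₂/I⁻ at the anode, E°cell = +1.82 − (+0.54) = +1.28 V (n = 2).
Rearranging E = E° − (0.0592/n)·log Q gives log Q = 2(+1.28 − (+1.371))/0.0592 = −3.074.
For 2 Co³⁺(aq) + 2 I⁻(aq) → 2 Co²⁺(aq) + I2(s), the reaction quotient is Q = [Co²⁺(aq)]^2 / ([Co³⁺(aq)]^2·[I⁻(aq)]^2).
Isolating [Co³⁺(aq)] in Q = 10^{−3.074} yields log [Co³⁺(aq)] = 0.319, i.e. 2.1 M.

2.1 M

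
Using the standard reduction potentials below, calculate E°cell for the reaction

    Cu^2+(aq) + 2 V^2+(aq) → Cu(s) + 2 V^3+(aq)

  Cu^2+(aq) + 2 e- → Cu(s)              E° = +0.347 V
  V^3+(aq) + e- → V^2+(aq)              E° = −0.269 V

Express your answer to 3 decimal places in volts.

In the reaction as written, Cu^2+(aq) is reduced (cathode) and V^3+(aq) is produced by oxidation at the anode.
E°cell = E°(cathode) − E°(anode) = +0.347 − (−0.269) = +0.616 V.
The positive value indicates the reaction is spontaneous as written.

+0.616 V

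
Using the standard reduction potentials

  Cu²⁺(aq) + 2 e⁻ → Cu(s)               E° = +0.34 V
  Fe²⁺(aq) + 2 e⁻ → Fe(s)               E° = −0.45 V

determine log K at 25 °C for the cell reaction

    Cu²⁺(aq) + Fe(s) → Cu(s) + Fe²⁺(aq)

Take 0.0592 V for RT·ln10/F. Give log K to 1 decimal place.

The Cu²⁺/Cu couple is reduced (cathode); E°cell = +0.34 − (−0.45) = +0.79 V with n = 2.
At equilibrium E = 0, so log K = nE°cell / 0.0592 = (2)(+0.79) / 0.0592 = 26.7.

log K = 26.7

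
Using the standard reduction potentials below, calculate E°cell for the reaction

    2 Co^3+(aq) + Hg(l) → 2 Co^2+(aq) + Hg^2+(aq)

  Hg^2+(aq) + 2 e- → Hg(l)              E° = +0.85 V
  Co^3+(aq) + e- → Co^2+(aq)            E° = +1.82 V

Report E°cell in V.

In the reaction as written, Co^3+(aq) is reduced (cathode) and Hg^2+(aq) is produced by oxidation at the anode.
E°cell = E°(cathode) − E°(anode) = +1.82 − (+0.85) = +0.97 V.

+0.97 V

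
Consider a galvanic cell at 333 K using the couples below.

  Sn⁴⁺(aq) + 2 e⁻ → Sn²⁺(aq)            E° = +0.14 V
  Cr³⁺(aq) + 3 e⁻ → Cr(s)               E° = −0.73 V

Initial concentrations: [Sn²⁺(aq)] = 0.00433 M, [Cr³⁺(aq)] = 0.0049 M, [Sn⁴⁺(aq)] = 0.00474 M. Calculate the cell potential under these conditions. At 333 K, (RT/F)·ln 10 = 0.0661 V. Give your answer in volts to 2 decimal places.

+0.92 V

Sn⁴⁺/Sn²⁺ is reduced (cathode, E° = +0.14 V) and Cr³⁺/Cr is oxidized (anode).
The standard potential is +0.14 − (−0.73) = +0.87 V and the balanced reaction transfers n = 6 electrons.
Balancing gives 3 Sn⁴⁺(aq) + 2 Cr(s) → 3 Sn²⁺(aq) + 2 Cr³⁺(aq); hence Q = ([Sn²⁺(aq)]^3·[Cr³⁺(aq)]^2) / [Sn⁴⁺(aq)]^3 = 1.83×10^−5 (log Q = −4.737).
By the Nernst equation, E = +0.87 − (0.0661/6)·(−4.737) = +0.92 V.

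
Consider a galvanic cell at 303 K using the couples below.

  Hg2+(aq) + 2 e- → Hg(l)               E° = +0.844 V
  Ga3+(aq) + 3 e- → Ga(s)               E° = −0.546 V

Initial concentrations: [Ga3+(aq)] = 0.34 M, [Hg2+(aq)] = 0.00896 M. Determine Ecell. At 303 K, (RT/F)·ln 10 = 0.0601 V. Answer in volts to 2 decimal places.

+1.34 V

Since E°(Hg²⁺/Hg) > E°(Ga³⁺/Ga), Hg²⁺/Hg serves as the cathode.
E°cell = E°cat − E°an = +0.844 − (−0.546) = +1.390 V; n = 6.
Balancing gives 3 Hg2+(aq) + 2 Ga(s) → 3 Hg(l) + 2 Ga3+(aq); hence Q = [Ga3+(aq)]^2 / [Hg2+(aq)]^3 = 1.61×10^5 (log Q = 5.206).
By the Nernst equation, E = +1.390 − (0.0601/6)·(5.206) = +1.34 V.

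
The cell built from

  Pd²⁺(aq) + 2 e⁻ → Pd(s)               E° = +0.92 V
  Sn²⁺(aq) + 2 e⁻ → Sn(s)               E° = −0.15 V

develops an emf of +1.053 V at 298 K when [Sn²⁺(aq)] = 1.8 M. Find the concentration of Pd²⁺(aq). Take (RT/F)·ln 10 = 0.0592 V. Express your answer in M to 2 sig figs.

0.48 M

Pd²⁺/Pd is the cathode (higher E°); E°cell = +0.92 − (−0.15) = +1.07 V with n = 2.
Since E = E° − (0.0592/n)·log Q, log Q = n(E° − E)/0.0592 = 0.574.
For Pd²⁺(aq) + Sn(s) → Pd(s) + Sn²⁺(aq), the reaction quotient is Q = [Sn²⁺(aq)] / [Pd²⁺(aq)].
Substituting the known concentrations and solving, log [Pd²⁺(aq)] = −0.319 and [Pd²⁺(aq)] = 0.48 M.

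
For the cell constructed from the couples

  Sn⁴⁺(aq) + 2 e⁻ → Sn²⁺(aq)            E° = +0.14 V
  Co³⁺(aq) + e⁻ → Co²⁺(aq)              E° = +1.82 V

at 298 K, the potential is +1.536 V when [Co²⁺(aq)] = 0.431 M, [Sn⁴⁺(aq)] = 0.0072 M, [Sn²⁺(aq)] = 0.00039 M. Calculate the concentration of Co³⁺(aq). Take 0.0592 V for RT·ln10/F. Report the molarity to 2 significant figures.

With Co³⁺/Co²⁺ at the cathode and Sn⁴⁺/Sn²⁺ at the anode, E°cell = +1.82 − (+0.14) = +1.68 V (n = 2).
Rearranging E = E° − (0.0592/n)·log Q gives log Q = 2(+1.68 − (+1.536))/0.0592 = 4.865.
The balanced reaction is 2 Co³⁺(aq) + Sn²⁺(aq) → 2 Co²⁺(aq) + Sn⁴⁺(aq), so Q = ([Co²⁺(aq)]^2·[Sn⁴⁺(aq)]) / ([Co³⁺(aq)]^2·[Sn²⁺(aq)]).
Solving for the unknown gives log [Co³⁺(aq)] = −2.165, so [Co³⁺(aq)] ≈ 0.0068 M.

0.0068 M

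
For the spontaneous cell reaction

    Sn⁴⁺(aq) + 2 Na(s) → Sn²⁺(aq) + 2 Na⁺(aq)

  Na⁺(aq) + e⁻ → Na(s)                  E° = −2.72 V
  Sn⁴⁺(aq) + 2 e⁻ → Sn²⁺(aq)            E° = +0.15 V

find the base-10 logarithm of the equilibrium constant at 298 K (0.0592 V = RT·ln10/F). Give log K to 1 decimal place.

The Sn⁴⁺/Sn²⁺ couple is reduced (cathode); E°cell = +0.15 − (−2.72) = +2.87 V with n = 2.
At equilibrium E = 0, so log K = nE°cell / 0.0592 = (2)(+2.87) / 0.0592 = 97.0.

log K = 97.0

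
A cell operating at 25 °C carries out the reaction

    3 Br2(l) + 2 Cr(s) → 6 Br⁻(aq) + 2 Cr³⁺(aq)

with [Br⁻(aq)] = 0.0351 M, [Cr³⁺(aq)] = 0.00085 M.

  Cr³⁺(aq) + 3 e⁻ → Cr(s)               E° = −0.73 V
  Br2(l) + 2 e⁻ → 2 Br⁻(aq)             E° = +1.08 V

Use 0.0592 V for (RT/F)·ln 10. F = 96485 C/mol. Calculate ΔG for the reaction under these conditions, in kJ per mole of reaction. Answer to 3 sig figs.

−1130 kJ/mol

The standard cell potential is +1.08 − (−0.73) = +1.81 V, with n = 6 electrons in the balanced equation.
The reaction quotient is [Br⁻(aq)]^6·[Cr³⁺(aq)]^2 = 1.35×10^−15; by Nernst, E = +1.81 − (0.0592/6)(−14.869) = +1.9567 V.
Finally ΔG = −nFE = −(6)(96485 C/mol)(+1.9567 V) = −1130 kJ/mol.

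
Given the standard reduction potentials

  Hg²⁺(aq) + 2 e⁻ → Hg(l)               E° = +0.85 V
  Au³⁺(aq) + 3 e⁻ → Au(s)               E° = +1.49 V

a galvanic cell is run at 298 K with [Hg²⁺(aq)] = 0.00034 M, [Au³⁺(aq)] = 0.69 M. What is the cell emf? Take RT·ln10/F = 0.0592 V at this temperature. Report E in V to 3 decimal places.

Au³⁺/Au is reduced (cathode, E° = +1.49 V) and Hg²⁺/Hg is oxidized (anode).
E°cell = +1.49 − (+0.85) = +0.64 V, with n = 6 electrons transferred.
For the overall reaction 2 Au³⁺(aq) + 3 Hg(l) → 2 Au(s) + 3 Hg²⁺(aq), Q = [Hg²⁺(aq)]^3 / [Au³⁺(aq)]^2 = 8.26×10^−11, giving log Q = −10.083.
Applying E = E° − (RT ln10/nF)·log Q gives +0.64 − (0.0592/6)(−10.083) = +0.739 V.

+0.739 V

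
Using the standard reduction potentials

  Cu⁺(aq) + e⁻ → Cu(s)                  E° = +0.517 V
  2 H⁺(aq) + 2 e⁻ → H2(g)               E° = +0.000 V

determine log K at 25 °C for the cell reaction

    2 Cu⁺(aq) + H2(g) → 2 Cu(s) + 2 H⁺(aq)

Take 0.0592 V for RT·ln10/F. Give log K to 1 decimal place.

log K = 17.5

The Cu⁺/Cu couple is reduced (cathode); E°cell = +0.517 − (+0.000) = +0.517 V with n = 2.
At equilibrium E = 0, so log K = nE°cell / 0.0592 = (2)(+0.517) / 0.0592 = 17.5.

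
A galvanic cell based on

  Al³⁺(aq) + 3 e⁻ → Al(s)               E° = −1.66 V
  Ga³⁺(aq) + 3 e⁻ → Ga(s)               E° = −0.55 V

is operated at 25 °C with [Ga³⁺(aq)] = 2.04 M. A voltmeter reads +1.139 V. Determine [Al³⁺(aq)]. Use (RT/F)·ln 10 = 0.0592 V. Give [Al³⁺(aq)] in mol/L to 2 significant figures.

0.069 M

With Ga³⁺/Ga at the cathode and Al³⁺/Al at the anode, E°cell = −0.55 − (−1.66) = +1.11 V (n = 3).
Rearranging E = E° − (0.0592/n)·log Q gives log Q = 3(+1.11 − (+1.139))/0.0592 = −1.470.
Balancing electrons gives Ga³⁺(aq) + Al(s) → Ga(s) + Al³⁺(aq); thus Q = [Al³⁺(aq)] / [Ga³⁺(aq)].
Solving for the unknown gives log [Al³⁺(aq)] = −1.160, so [Al³⁺(aq)] ≈ 0.069 M.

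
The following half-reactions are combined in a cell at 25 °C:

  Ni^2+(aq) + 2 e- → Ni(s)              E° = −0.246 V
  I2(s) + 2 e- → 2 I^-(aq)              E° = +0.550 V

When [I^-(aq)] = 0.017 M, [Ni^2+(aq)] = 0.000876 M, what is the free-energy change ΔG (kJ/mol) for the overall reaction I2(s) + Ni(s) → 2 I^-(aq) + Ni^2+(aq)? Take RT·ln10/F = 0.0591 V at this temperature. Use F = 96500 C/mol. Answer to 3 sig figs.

−191 kJ/mol

The standard cell potential is +0.550 − (−0.246) = +0.796 V, with n = 2 electrons in the balanced equation.
Here Q = [I^-(aq)]^2·[Ni^2+(aq)] = 2.53×10^−7 (log Q = −6.597), giving E = +0.796 − (0.0591/2)·(−6.597) = +0.9909 V.
ΔG = −nFE = −(2)(96500)(+0.9909) J/mol = −191 kJ/mol.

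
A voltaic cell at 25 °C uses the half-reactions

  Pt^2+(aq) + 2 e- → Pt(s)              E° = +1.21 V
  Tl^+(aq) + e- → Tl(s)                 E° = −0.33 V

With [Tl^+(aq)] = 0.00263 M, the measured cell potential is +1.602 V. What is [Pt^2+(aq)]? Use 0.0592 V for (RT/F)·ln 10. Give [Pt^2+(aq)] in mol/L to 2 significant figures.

0.00086 M

With Pt²⁺/Pt at the cathode and Tl⁺/Tl at the anode, E°cell = +1.21 − (−0.33) = +1.54 V (n = 2).
From the Nernst equation, log Q = n(E° − E)/0.0592 = 2·(+1.54 − (+1.602))/0.0592 = −2.095.
For Pt^2+(aq) + 2 Tl(s) → Pt(s) + 2 Tl^+(aq), the reaction quotient is Q = [Tl^+(aq)]^2 / [Pt^2+(aq)].
Substituting the known concentrations and solving, log [Pt^2+(aq)] = −3.065 and [Pt^2+(aq)] = 0.00086 M.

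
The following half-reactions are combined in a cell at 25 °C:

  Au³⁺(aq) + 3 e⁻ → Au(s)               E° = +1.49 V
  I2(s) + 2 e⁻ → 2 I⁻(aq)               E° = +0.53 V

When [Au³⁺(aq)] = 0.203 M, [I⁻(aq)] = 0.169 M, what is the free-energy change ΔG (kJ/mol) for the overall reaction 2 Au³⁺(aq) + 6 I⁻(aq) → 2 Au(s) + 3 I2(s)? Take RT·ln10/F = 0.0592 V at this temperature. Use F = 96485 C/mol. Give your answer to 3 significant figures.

−521 kJ/mol

E°cell = +1.49 − (+0.53) = +0.96 V; the balanced reaction transfers n = 6 electrons.
The reaction quotient is 1 / ([Au³⁺(aq)]^2·[I⁻(aq)]^6) = 1.04×10^6; by Nernst, E = +0.96 − (0.0592/6)(6.018) = +0.9006 V.
Finally ΔG = −nFE = −(6)(96485 C/mol)(+0.9006 V) = −521 kJ/mol.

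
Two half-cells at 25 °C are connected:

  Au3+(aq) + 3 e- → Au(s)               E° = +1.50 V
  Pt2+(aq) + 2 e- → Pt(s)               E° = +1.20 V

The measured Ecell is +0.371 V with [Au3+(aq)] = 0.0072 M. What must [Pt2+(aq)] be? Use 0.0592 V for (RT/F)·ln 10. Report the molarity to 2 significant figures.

With Au³⁺/Au at the cathode and Pt²⁺/Pt at the anode, E°cell = +1.50 − (+1.20) = +0.30 V (n = 6).
From the Nernst equation, log Q = n(E° − E)/0.0592 = 6·(+0.30 − (+0.371))/0.0592 = −7.196.
Balancing electrons gives 2 Au3+(aq) + 3 Pt(s) → 2 Au(s) + 3 Pt2+(aq); thus Q = [Pt2+(aq)]^3 / [Au3+(aq)]^2.
Isolating [Pt2+(aq)] in Q = 10^{−7.196} yields log [Pt2+(aq)] = −3.827, i.e. 0.00015 M.

0.00015 M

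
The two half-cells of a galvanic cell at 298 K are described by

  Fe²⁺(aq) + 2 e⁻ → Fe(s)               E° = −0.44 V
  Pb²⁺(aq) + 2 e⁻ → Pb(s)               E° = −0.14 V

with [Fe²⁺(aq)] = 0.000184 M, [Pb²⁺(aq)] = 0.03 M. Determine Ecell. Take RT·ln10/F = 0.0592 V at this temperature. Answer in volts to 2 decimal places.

Pb²⁺/Pb is reduced (cathode, E° = −0.14 V) and Fe²⁺/Fe is oxidized (anode).
E°cell = −0.14 − (−0.44) = +0.30 V, with n = 2 electrons transferred.
For the overall reaction Pb²⁺(aq) + Fe(s) → Pb(s) + Fe²⁺(aq), Q = [Fe²⁺(aq)] / [Pb²⁺(aq)] = 0.00613, giving log Q = −2.212.
E = E° − (0.0592/n)·log Q = +0.30 − (0.0592/2)(−2.212) = +0.37 V.

+0.37 V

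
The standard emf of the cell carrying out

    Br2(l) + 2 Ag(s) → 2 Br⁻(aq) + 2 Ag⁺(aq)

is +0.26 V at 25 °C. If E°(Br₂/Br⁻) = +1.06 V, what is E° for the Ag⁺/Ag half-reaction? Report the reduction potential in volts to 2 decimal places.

+0.80 V

In the reaction as written the Br₂/Br⁻ couple is reduced (cathode) and Ag⁺/Ag is oxidized (anode), so E°cell = E°(Br₂/Br⁻) − E°(Ag⁺/Ag).
E°(Ag⁺/Ag) = E°(cathode) − E°cell = +1.06 − (+0.26) = +0.80 V.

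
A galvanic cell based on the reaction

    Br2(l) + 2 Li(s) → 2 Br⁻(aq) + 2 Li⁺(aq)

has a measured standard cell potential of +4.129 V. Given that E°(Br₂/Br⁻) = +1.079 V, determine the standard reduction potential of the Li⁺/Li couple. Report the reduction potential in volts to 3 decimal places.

In the reaction as written the Br₂/Br⁻ couple is reduced (cathode) and Li⁺/Li is oxidized (anode), so E°cell = E°(Br₂/Br⁻) − E°(Li⁺/Li).
E°(Li⁺/Li) = E°(cathode) − E°cell = +1.079 − (+4.129) = −3.050 V.

−3.050 V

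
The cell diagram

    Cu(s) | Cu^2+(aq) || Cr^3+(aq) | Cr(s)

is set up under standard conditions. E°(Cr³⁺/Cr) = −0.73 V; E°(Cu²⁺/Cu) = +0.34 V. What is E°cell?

By convention the left-hand electrode in cell notation is the anode (oxidation) and the right-hand electrode is the cathode (reduction).
E°cell = E°(right) − E°(left) = −0.73 − (+0.34) = −1.07 V.
The negative sign shows that, as written, the cell would require an external voltage to drive the reaction.

−1.07 V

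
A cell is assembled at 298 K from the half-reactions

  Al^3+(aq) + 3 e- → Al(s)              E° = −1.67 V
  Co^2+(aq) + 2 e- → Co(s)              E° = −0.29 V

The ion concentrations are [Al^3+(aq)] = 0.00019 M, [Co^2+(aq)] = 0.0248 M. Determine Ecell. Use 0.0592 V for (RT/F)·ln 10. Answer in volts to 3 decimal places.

Co²⁺/Co is reduced (cathode, E° = −0.29 V) and Al³⁺/Al is oxidized (anode).
E°cell = E°cat − E°an = −0.29 − (−1.67) = +1.38 V; n = 6.
The balanced reaction is 3 Co^2+(aq) + 2 Al(s) → 3 Co(s) + 2 Al^3+(aq), so Q = [Al^3+(aq)]^2 / [Co^2+(aq)]^3 = 0.00237 and log Q = −2.626.
By the Nernst equation, E = +1.38 − (0.0592/6)·(−2.626) = +1.406 V.

+1.406 V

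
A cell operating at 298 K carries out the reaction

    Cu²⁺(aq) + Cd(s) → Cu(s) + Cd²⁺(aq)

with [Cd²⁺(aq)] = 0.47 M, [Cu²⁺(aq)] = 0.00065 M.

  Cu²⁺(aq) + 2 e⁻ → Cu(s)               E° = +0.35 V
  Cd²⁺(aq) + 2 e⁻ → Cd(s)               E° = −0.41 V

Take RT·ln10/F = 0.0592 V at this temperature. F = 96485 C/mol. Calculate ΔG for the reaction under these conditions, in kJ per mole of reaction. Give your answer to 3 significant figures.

−130 kJ/mol

The standard cell potential is +0.35 − (−0.41) = +0.76 V, with n = 2 electrons in the balanced equation.
Q = [Cd²⁺(aq)] / [Cu²⁺(aq)] = 723, so log Q = 2.859 and E = +0.76 − (0.0592/2)(2.859) = +0.6754 V.
ΔG = −nFE = −(2)(96485)(+0.6754) J/mol = −130 kJ/mol.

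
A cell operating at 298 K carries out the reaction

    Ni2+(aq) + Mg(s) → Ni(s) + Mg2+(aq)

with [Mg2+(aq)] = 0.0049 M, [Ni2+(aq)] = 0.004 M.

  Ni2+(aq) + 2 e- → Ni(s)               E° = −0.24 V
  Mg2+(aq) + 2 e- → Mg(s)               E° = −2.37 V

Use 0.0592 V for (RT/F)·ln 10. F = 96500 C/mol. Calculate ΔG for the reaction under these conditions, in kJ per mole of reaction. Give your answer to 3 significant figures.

With Ni²⁺/Ni reduced at the cathode, E°cell = −0.24 − (−2.37) = +2.13 V and n = 2.
Here Q = [Mg2+(aq)] / [Ni2+(aq)] = 1.22 (log Q = 0.088), giving E = +2.13 − (0.0592/2)·(0.088) = +2.1274 V.
Finally ΔG = −nFE = −(2)(96500 C/mol)(+2.1274 V) = −411 kJ/mol.

−411 kJ/mol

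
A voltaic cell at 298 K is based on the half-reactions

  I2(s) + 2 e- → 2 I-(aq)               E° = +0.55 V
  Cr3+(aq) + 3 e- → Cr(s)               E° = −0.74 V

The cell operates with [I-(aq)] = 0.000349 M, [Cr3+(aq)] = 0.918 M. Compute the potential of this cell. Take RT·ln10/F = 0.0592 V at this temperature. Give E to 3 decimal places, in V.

I₂/I⁻ is reduced (cathode, E° = +0.55 V) and Cr³⁺/Cr is oxidized (anode).
E°cell = E°cat − E°an = +0.55 − (−0.74) = +1.29 V; n = 6.
The balanced reaction is 3 I2(s) + 2 Cr(s) → 6 I-(aq) + 2 Cr3+(aq), so Q = [I-(aq)]^6·[Cr3+(aq)]^2 = 1.52×10^−21 and log Q = −20.817.
Applying E = E° − (RT ln10/nF)·log Q gives +1.29 − (0.0592/6)(−20.817) = +1.495 V.

+1.495 V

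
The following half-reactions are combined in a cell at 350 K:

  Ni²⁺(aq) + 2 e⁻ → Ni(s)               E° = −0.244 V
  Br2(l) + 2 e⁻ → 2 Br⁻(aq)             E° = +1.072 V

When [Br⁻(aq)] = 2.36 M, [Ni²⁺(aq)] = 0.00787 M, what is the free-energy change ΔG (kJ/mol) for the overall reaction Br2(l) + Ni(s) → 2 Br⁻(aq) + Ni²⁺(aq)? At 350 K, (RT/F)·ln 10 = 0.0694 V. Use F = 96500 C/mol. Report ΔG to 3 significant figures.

With Br₂/Br⁻ reduced at the cathode, E°cell = +1.072 − (−0.244) = +1.316 V and n = 2.
Q = [Br⁻(aq)]^2·[Ni²⁺(aq)] = 0.0438, so log Q = −1.358 and E = +1.316 − (0.0694/2)(−1.358) = +1.3631 V.
ΔG = −nFE = −(2)(96500)(+1.3631) J/mol = −263 kJ/mol.

−263 kJ/mol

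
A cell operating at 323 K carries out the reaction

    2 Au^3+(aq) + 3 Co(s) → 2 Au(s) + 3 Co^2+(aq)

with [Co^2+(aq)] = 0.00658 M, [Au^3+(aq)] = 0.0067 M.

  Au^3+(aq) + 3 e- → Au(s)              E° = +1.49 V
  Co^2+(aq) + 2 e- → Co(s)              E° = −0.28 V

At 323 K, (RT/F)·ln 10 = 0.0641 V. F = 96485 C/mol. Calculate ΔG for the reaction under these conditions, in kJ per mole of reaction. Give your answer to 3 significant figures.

−1040 kJ/mol

E°cell = +1.49 − (−0.28) = +1.77 V; the balanced reaction transfers n = 6 electrons.
The reaction quotient is [Co^2+(aq)]^3 / [Au^3+(aq)]^2 = 0.00635; by Nernst, E = +1.77 − (0.0641/6)(−2.197) = +1.7935 V.
Then ΔG = −nFE = −6 × 96485 × +1.7935 J/mol = −1040 kJ/mol.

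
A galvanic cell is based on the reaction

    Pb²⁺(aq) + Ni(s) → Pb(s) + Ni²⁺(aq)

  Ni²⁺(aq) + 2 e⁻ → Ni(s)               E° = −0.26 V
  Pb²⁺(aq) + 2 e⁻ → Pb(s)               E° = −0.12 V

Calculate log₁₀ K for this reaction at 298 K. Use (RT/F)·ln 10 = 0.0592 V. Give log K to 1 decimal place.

The Pb²⁺/Pb couple is reduced (cathode); E°cell = −0.12 − (−0.26) = +0.14 V with n = 2.
At equilibrium E = 0, so log K = nE°cell / 0.0592 = (2)(+0.14) / 0.0592 = 4.7.

log K = 4.7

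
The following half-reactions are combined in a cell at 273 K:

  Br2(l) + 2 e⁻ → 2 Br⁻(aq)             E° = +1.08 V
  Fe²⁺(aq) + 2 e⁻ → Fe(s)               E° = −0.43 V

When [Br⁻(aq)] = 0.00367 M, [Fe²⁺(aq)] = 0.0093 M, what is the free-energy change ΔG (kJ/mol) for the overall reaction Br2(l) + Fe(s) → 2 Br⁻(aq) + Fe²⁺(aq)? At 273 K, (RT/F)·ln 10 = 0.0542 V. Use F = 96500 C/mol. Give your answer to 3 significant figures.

−328 kJ/mol

With Br₂/Br⁻ reduced at the cathode, E°cell = +1.08 − (−0.43) = +1.51 V and n = 2.
Q = [Br⁻(aq)]^2·[Fe²⁺(aq)] = 1.25×10^−7, so log Q = −6.902 and E = +1.51 − (0.0542/2)(−6.902) = +1.6970 V.
Then ΔG = −nFE = −2 × 96500 × +1.6970 J/mol = −328 kJ/mol.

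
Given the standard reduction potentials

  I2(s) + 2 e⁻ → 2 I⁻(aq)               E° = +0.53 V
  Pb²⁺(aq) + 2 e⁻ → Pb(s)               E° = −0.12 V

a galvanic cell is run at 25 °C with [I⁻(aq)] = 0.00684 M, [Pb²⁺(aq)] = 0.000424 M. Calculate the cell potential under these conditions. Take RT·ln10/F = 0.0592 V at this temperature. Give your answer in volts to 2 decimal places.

+0.88 V

The I₂/I⁻ couple has the more positive E°, so it is the cathode; Pb²⁺/Pb is the anode.
E°cell = E°cat − E°an = +0.53 − (−0.12) = +0.65 V; n = 2.
Balancing gives I2(s) + Pb(s) → 2 I⁻(aq) + Pb²⁺(aq); hence Q = [I⁻(aq)]^2·[Pb²⁺(aq)] = 1.98×10^−8 (log Q = −7.703).
By the Nernst equation, E = +0.65 − (0.0592/2)·(−7.703) = +0.88 V.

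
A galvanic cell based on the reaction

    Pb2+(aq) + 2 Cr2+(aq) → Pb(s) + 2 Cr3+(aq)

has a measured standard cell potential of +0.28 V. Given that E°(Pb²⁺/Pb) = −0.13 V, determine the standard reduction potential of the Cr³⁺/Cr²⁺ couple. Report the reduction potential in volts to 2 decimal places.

In the reaction as written the Pb²⁺/Pb couple is reduced (cathode) and Cr³⁺/Cr²⁺ is oxidized (anode), so E°cell = E°(Pb²⁺/Pb) − E°(Cr³⁺/Cr²⁺).
E°(Cr³⁺/Cr²⁺) = E°(cathode) − E°cell = −0.13 − (+0.28) = −0.41 V.

−0.41 V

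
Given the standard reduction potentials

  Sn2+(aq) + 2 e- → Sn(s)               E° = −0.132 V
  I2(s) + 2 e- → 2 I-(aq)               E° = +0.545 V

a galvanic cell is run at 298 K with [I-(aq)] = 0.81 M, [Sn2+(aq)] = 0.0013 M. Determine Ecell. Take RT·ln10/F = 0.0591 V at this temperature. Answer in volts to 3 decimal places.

+0.768 V

I₂/I⁻ is reduced (cathode, E° = +0.545 V) and Sn²⁺/Sn is oxidized (anode).
The standard potential is +0.545 − (−0.132) = +0.677 V and the balanced reaction transfers n = 2 electrons.
For the overall reaction I2(s) + Sn(s) → 2 I-(aq) + Sn2+(aq), Q = [I-(aq)]^2·[Sn2+(aq)] = 0.000853, giving log Q = −3.069.
Applying E = E° − (RT ln10/nF)·log Q gives +0.677 − (0.0591/2)(−3.069) = +0.768 V.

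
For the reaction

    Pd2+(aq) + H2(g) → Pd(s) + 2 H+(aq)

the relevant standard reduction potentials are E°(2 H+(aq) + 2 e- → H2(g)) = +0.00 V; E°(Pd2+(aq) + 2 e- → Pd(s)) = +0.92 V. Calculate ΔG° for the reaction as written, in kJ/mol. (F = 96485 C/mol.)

−178 kJ/mol

In the reaction as written Pd2+(aq) is reduced, so the Pd²⁺/Pd couple is the cathode and 2H⁺/H₂ is the anode.
E°cell = +0.92 − (+0.00) = +0.92 V; balancing electrons gives n = 2.
ΔG° = −nFE°cell = −(2)(96485)(+0.92) J/mol = −178 kJ/mol.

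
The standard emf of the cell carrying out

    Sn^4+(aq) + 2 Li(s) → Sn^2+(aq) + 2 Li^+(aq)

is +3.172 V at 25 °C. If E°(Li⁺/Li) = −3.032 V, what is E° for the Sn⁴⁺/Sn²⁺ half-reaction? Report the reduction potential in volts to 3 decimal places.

In the reaction as written the Sn⁴⁺/Sn²⁺ couple is reduced (cathode) and Li⁺/Li is oxidized (anode), so E°cell = E°(Sn⁴⁺/Sn²⁺) − E°(Li⁺/Li).
E°(Sn⁴⁺/Sn²⁺) = E°cell + E°(anode) = +3.172 + (−3.032) = +0.140 V.

+0.140 V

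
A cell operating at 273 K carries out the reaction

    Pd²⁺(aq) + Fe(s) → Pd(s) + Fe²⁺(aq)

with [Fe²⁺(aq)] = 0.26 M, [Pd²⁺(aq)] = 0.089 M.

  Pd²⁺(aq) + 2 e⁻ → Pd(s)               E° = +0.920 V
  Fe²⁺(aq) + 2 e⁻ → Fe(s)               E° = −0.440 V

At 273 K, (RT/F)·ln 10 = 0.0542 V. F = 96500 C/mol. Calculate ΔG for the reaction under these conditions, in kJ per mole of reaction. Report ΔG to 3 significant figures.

E°cell = +0.920 − (−0.440) = +1.360 V; the balanced reaction transfers n = 2 electrons.
The reaction quotient is [Fe²⁺(aq)] / [Pd²⁺(aq)] = 2.92; by Nernst, E = +1.360 − (0.0542/2)(0.466) = +1.3474 V.
ΔG = −nFE = −(2)(96500)(+1.3474) J/mol = −260 kJ/mol.

−260 kJ/mol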